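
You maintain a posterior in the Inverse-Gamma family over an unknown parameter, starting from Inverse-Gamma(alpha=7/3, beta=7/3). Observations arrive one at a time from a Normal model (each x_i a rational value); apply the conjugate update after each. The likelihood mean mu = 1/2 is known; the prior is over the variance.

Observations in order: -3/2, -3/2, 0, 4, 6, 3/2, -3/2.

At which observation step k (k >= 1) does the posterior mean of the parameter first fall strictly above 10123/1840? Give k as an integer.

k = 5

obs 1: x=-3/2 → posterior Inverse-Gamma(17/6, 13/3)
obs 2: x=-3/2 → posterior Inverse-Gamma(10/3, 19/3)
obs 3: x=0 → posterior Inverse-Gamma(23/6, 155/24)
obs 4: x=4 → posterior Inverse-Gamma(13/3, 151/12)
obs 5: x=6 → posterior Inverse-Gamma(29/6, 665/24)
obs 6: x=3/2 → posterior Inverse-Gamma(16/3, 677/24)
obs 7: x=-3/2 → posterior Inverse-Gamma(35/6, 725/24)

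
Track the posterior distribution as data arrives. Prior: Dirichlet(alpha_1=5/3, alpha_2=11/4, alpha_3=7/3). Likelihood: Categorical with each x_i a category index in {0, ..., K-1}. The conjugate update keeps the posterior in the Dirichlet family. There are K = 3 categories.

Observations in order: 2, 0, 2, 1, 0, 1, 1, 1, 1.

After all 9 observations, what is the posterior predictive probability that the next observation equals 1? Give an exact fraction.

31/63

obs 1: x=2 → posterior Dirichlet(5/3, 11/4, 10/3)
obs 2: x=0 → posterior Dirichlet(8/3, 11/4, 10/3)
obs 3: x=2 → posterior Dirichlet(8/3, 11/4, 13/3)
obs 4: x=1 → posterior Dirichlet(8/3, 15/4, 13/3)
obs 5: x=0 → posterior Dirichlet(11/3, 15/4, 13/3)
obs 6: x=1 → posterior Dirichlet(11/3, 19/4, 13/3)
obs 7: x=1 → posterior Dirichlet(11/3, 23/4, 13/3)
obs 8: x=1 → posterior Dirichlet(11/3, 27/4, 13/3)
obs 9: x=1 → posterior Dirichlet(11/3, 31/4, 13/3)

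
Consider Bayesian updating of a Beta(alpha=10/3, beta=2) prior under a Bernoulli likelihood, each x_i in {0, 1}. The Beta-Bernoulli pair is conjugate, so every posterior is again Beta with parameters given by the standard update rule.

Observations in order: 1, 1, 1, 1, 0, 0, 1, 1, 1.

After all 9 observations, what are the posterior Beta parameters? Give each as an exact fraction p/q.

obs 1: x=1 → posterior Beta(13/3, 2)
obs 2: x=1 → posterior Beta(16/3, 2)
obs 3: x=1 → posterior Beta(19/3, 2)
obs 4: x=1 → posterior Beta(22/3, 2)
obs 5: x=0 → posterior Beta(22/3, 3)
obs 6: x=0 → posterior Beta(22/3, 4)
obs 7: x=1 → posterior Beta(25/3, 4)
obs 8: x=1 → posterior Beta(28/3, 4)
obs 9: x=1 → posterior Beta(31/3, 4)

alpha=31/3, beta=4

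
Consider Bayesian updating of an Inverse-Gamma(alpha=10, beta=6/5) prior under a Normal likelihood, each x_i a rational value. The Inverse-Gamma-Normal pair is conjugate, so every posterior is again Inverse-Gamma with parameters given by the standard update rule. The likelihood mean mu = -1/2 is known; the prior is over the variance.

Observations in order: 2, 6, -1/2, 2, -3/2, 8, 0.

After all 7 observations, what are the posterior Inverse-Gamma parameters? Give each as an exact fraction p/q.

alpha=27/2, beta=2613/40

obs 1: x=2 → posterior Inverse-Gamma(21/2, 173/40)
obs 2: x=6 → posterior Inverse-Gamma(11, 509/20)
obs 3: x=-1/2 → posterior Inverse-Gamma(23/2, 509/20)
obs 4: x=2 → posterior Inverse-Gamma(12, 1143/40)
obs 5: x=-3/2 → posterior Inverse-Gamma(25/2, 1163/40)
obs 6: x=8 → posterior Inverse-Gamma(13, 326/5)
obs 7: x=0 → posterior Inverse-Gamma(27/2, 2613/40)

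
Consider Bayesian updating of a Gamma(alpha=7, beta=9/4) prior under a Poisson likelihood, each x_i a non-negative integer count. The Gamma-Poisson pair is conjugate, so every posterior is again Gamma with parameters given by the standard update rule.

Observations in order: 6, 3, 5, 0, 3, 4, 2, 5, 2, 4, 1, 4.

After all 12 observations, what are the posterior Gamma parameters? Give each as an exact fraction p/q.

obs 1: x=6 → posterior Gamma(13, 13/4)
obs 2: x=3 → posterior Gamma(16, 17/4)
obs 3: x=5 → posterior Gamma(21, 21/4)
obs 4: x=0 → posterior Gamma(21, 25/4)
obs 5: x=3 → posterior Gamma(24, 29/4)
obs 6: x=4 → posterior Gamma(28, 33/4)
obs 7: x=2 → posterior Gamma(30, 37/4)
obs 8: x=5 → posterior Gamma(35, 41/4)
obs 9: x=2 → posterior Gamma(37, 45/4)
obs 10: x=4 → posterior Gamma(41, 49/4)
obs 11: x=1 → posterior Gamma(42, 53/4)
obs 12: x=4 → posterior Gamma(46, 57/4)

alpha=46, beta=57/4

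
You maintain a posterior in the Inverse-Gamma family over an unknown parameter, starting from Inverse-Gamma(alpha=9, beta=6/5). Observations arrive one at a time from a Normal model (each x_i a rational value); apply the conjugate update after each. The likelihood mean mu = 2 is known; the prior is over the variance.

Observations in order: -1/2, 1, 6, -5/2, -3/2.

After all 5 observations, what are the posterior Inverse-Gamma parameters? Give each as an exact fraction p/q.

obs 1: x=-1/2 → posterior Inverse-Gamma(19/2, 173/40)
obs 2: x=1 → posterior Inverse-Gamma(10, 193/40)
obs 3: x=6 → posterior Inverse-Gamma(21/2, 513/40)
obs 4: x=-5/2 → posterior Inverse-Gamma(11, 459/20)
obs 5: x=-3/2 → posterior Inverse-Gamma(23/2, 1163/40)

alpha=23/2, beta=1163/40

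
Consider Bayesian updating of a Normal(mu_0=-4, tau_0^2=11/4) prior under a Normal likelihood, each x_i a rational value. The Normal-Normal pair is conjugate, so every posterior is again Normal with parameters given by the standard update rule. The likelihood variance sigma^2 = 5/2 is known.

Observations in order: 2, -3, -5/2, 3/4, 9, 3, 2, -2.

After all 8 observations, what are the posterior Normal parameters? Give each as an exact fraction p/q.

mu_0=247/392, tau_0^2=55/196

obs 1: x=2 → posterior Normal(-6/7, 55/42)
obs 2: x=-3 → posterior Normal(-51/32, 55/64)
obs 3: x=-5/2 → posterior Normal(-157/86, 55/86)
obs 4: x=3/4 → posterior Normal(-281/216, 55/108)
obs 5: x=9 → posterior Normal(23/52, 11/26)
obs 6: x=3 → posterior Normal(13/16, 55/152)
obs 7: x=2 → posterior Normal(335/348, 55/174)
obs 8: x=-2 → posterior Normal(247/392, 55/196)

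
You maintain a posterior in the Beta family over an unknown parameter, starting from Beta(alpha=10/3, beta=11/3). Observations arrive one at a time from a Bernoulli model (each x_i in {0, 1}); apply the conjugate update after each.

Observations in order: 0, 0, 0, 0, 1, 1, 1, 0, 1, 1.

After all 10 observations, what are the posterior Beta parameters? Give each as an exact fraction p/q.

alpha=25/3, beta=26/3

obs 1: x=0 → posterior Beta(10/3, 14/3)
obs 2: x=0 → posterior Beta(10/3, 17/3)
obs 3: x=0 → posterior Beta(10/3, 20/3)
obs 4: x=0 → posterior Beta(10/3, 23/3)
obs 5: x=1 → posterior Beta(13/3, 23/3)
obs 6: x=1 → posterior Beta(16/3, 23/3)
obs 7: x=1 → posterior Beta(19/3, 23/3)
obs 8: x=0 → posterior Beta(19/3, 26/3)
obs 9: x=1 → posterior Beta(22/3, 26/3)
obs 10: x=1 → posterior Beta(25/3, 26/3)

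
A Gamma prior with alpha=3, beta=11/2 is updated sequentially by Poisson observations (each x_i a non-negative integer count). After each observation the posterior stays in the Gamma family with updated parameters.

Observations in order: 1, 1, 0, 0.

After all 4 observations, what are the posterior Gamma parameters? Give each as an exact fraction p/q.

alpha=5, beta=19/2

obs 1: x=1 → posterior Gamma(4, 13/2)
obs 2: x=1 → posterior Gamma(5, 15/2)
obs 3: x=0 → posterior Gamma(5, 17/2)
obs 4: x=0 → posterior Gamma(5, 19/2)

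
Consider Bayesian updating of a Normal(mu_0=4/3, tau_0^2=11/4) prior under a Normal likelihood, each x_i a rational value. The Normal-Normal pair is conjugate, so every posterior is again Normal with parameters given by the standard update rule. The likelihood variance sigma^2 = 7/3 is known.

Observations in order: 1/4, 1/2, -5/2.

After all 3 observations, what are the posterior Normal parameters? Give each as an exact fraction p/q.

obs 1: x=1/4 → posterior Normal(547/732, 77/61)
obs 2: x=1/2 → posterior Normal(745/1128, 77/94)
obs 3: x=-5/2 → posterior Normal(-245/1524, 77/127)

mu_0=-245/1524, tau_0^2=77/127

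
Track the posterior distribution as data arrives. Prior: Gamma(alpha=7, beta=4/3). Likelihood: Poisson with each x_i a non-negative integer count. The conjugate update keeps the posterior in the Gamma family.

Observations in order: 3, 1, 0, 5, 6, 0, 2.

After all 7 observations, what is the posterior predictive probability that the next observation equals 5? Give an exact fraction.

obs 1: x=3 → posterior Gamma(10, 7/3)
obs 2: x=1 → posterior Gamma(11, 10/3)
obs 3: x=0 → posterior Gamma(11, 13/3)
obs 4: x=5 → posterior Gamma(16, 16/3)
obs 5: x=6 → posterior Gamma(22, 19/3)
obs 6: x=0 → posterior Gamma(22, 22/3)
obs 7: x=2 → posterior Gamma(24, 25/3)

1515108039029655628837645053863525390625/16572761556626687431286364126682302906368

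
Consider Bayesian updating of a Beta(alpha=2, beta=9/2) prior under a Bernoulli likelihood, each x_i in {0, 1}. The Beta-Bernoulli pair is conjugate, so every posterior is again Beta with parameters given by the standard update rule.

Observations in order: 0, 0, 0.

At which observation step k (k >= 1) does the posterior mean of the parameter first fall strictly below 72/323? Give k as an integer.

k = 3

obs 1: x=0 → posterior Beta(2, 11/2)
obs 2: x=0 → posterior Beta(2, 13/2)
obs 3: x=0 → posterior Beta(2, 15/2)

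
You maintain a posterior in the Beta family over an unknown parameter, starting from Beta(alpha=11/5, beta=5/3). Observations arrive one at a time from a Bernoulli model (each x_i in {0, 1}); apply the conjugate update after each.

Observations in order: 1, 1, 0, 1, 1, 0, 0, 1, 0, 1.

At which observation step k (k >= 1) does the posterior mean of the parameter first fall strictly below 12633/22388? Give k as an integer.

k = 9

obs 1: x=1 → posterior Beta(16/5, 5/3)
obs 2: x=1 → posterior Beta(21/5, 5/3)
obs 3: x=0 → posterior Beta(21/5, 8/3)
obs 4: x=1 → posterior Beta(26/5, 8/3)
obs 5: x=1 → posterior Beta(31/5, 8/3)
obs 6: x=0 → posterior Beta(31/5, 11/3)
obs 7: x=0 → posterior Beta(31/5, 14/3)
obs 8: x=1 → posterior Beta(36/5, 14/3)
obs 9: x=0 → posterior Beta(36/5, 17/3)
obs 10: x=1 → posterior Beta(41/5, 17/3)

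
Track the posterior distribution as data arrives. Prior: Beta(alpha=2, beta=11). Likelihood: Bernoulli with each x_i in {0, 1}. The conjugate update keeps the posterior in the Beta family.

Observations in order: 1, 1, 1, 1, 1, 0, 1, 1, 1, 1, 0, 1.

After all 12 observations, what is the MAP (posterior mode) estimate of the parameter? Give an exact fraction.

obs 1: x=1 → posterior Beta(3, 11)
obs 2: x=1 → posterior Beta(4, 11)
obs 3: x=1 → posterior Beta(5, 11)
obs 4: x=1 → posterior Beta(6, 11)
obs 5: x=1 → posterior Beta(7, 11)
obs 6: x=0 → posterior Beta(7, 12)
obs 7: x=1 → posterior Beta(8, 12)
obs 8: x=1 → posterior Beta(9, 12)
obs 9: x=1 → posterior Beta(10, 12)
obs 10: x=1 → posterior Beta(11, 12)
obs 11: x=0 → posterior Beta(11, 13)
obs 12: x=1 → posterior Beta(12, 13)

11/23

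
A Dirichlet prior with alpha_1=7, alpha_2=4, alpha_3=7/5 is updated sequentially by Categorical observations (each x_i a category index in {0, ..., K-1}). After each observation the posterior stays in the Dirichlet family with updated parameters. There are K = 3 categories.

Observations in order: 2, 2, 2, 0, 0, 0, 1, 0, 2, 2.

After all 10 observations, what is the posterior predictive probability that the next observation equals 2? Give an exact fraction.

obs 1: x=2 → posterior Dirichlet(7, 4, 12/5)
obs 2: x=2 → posterior Dirichlet(7, 4, 17/5)
obs 3: x=2 → posterior Dirichlet(7, 4, 22/5)
obs 4: x=0 → posterior Dirichlet(8, 4, 22/5)
obs 5: x=0 → posterior Dirichlet(9, 4, 22/5)
obs 6: x=0 → posterior Dirichlet(10, 4, 22/5)
obs 7: x=1 → posterior Dirichlet(10, 5, 22/5)
obs 8: x=0 → posterior Dirichlet(11, 5, 22/5)
obs 9: x=2 → posterior Dirichlet(11, 5, 27/5)
obs 10: x=2 → posterior Dirichlet(11, 5, 32/5)

2/7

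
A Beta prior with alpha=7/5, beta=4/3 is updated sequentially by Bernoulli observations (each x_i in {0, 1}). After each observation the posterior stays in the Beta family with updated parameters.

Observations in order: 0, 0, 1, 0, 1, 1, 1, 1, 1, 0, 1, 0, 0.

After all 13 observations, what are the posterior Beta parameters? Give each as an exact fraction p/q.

obs 1: x=0 → posterior Beta(7/5, 7/3)
obs 2: x=0 → posterior Beta(7/5, 10/3)
obs 3: x=1 → posterior Beta(12/5, 10/3)
obs 4: x=0 → posterior Beta(12/5, 13/3)
obs 5: x=1 → posterior Beta(17/5, 13/3)
obs 6: x=1 → posterior Beta(22/5, 13/3)
obs 7: x=1 → posterior Beta(27/5, 13/3)
obs 8: x=1 → posterior Beta(32/5, 13/3)
obs 9: x=1 → posterior Beta(37/5, 13/3)
obs 10: x=0 → posterior Beta(37/5, 16/3)
obs 11: x=1 → posterior Beta(42/5, 16/3)
obs 12: x=0 → posterior Beta(42/5, 19/3)
obs 13: x=0 → posterior Beta(42/5, 22/3)

alpha=42/5, beta=22/3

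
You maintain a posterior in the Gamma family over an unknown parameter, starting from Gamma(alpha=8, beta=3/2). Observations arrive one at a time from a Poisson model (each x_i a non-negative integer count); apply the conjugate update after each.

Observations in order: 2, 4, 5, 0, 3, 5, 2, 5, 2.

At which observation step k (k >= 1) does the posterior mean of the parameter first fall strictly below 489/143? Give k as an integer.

k = 5

obs 1: x=2 → posterior Gamma(10, 5/2)
obs 2: x=4 → posterior Gamma(14, 7/2)
obs 3: x=5 → posterior Gamma(19, 9/2)
obs 4: x=0 → posterior Gamma(19, 11/2)
obs 5: x=3 → posterior Gamma(22, 13/2)
obs 6: x=5 → posterior Gamma(27, 15/2)
obs 7: x=2 → posterior Gamma(29, 17/2)
obs 8: x=5 → posterior Gamma(34, 19/2)
obs 9: x=2 → posterior Gamma(36, 21/2)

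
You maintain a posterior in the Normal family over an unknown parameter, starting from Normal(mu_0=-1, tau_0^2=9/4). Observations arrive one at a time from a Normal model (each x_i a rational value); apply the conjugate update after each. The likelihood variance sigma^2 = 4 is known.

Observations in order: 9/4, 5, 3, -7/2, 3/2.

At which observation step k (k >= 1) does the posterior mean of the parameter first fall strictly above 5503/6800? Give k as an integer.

k = 2

obs 1: x=9/4 → posterior Normal(17/100, 36/25)
obs 2: x=5 → posterior Normal(197/136, 18/17)
obs 3: x=3 → posterior Normal(305/172, 36/43)
obs 4: x=-7/2 → posterior Normal(179/208, 9/13)
obs 5: x=3/2 → posterior Normal(233/244, 36/61)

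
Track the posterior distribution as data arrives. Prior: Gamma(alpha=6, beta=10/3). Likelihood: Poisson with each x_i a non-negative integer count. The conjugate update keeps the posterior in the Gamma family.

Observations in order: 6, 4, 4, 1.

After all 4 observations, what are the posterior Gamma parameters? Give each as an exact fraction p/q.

alpha=21, beta=22/3

obs 1: x=6 → posterior Gamma(12, 13/3)
obs 2: x=4 → posterior Gamma(16, 16/3)
obs 3: x=4 → posterior Gamma(20, 19/3)
obs 4: x=1 → posterior Gamma(21, 22/3)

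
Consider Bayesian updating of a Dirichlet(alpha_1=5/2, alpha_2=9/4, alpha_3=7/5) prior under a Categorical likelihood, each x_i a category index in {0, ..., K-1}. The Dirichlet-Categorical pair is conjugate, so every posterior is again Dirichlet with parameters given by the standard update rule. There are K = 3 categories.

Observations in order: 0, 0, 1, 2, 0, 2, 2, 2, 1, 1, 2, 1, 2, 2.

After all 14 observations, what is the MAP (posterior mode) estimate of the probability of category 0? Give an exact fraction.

90/343

obs 1: x=0 → posterior Dirichlet(7/2, 9/4, 7/5)
obs 2: x=0 → posterior Dirichlet(9/2, 9/4, 7/5)
obs 3: x=1 → posterior Dirichlet(9/2, 13/4, 7/5)
obs 4: x=2 → posterior Dirichlet(9/2, 13/4, 12/5)
obs 5: x=0 → posterior Dirichlet(11/2, 13/4, 12/5)
obs 6: x=2 → posterior Dirichlet(11/2, 13/4, 17/5)
obs 7: x=2 → posterior Dirichlet(11/2, 13/4, 22/5)
obs 8: x=2 → posterior Dirichlet(11/2, 13/4, 27/5)
obs 9: x=1 → posterior Dirichlet(11/2, 17/4, 27/5)
obs 10: x=1 → posterior Dirichlet(11/2, 21/4, 27/5)
obs 11: x=2 → posterior Dirichlet(11/2, 21/4, 32/5)
obs 12: x=1 → posterior Dirichlet(11/2, 25/4, 32/5)
obs 13: x=2 → posterior Dirichlet(11/2, 25/4, 37/5)
obs 14: x=2 → posterior Dirichlet(11/2, 25/4, 42/5)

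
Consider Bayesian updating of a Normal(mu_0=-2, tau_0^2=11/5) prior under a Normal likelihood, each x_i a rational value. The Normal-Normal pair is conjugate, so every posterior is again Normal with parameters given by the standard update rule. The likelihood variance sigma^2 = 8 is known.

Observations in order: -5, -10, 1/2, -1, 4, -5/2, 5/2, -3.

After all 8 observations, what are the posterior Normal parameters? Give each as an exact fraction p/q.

obs 1: x=-5 → posterior Normal(-45/17, 88/51)
obs 2: x=-10 → posterior Normal(-245/62, 44/31)
obs 3: x=1/2 → posterior Normal(-479/146, 88/73)
obs 4: x=-1 → posterior Normal(-167/56, 22/21)
obs 5: x=4 → posterior Normal(-413/190, 88/95)
obs 6: x=-5/2 → posterior Normal(-117/53, 44/53)
obs 7: x=5/2 → posterior Normal(-413/234, 88/117)
obs 8: x=-3 → posterior Normal(-479/256, 11/16)

mu_0=-479/256, tau_0^2=11/16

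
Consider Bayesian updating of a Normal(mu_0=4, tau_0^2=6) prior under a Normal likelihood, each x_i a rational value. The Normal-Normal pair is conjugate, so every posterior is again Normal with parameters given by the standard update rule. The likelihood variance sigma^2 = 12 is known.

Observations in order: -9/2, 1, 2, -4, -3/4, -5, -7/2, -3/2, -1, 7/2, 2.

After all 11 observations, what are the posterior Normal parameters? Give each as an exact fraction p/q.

mu_0=-15/52, tau_0^2=12/13

obs 1: x=-9/2 → posterior Normal(7/6, 4)
obs 2: x=1 → posterior Normal(9/8, 3)
obs 3: x=2 → posterior Normal(13/10, 12/5)
obs 4: x=-4 → posterior Normal(5/12, 2)
obs 5: x=-3/4 → posterior Normal(1/4, 12/7)
obs 6: x=-5 → posterior Normal(-13/32, 3/2)
obs 7: x=-7/2 → posterior Normal(-3/4, 4/3)
obs 8: x=-3/2 → posterior Normal(-33/40, 6/5)
obs 9: x=-1 → posterior Normal(-37/44, 12/11)
obs 10: x=7/2 → posterior Normal(-23/48, 1)
obs 11: x=2 → posterior Normal(-15/52, 12/13)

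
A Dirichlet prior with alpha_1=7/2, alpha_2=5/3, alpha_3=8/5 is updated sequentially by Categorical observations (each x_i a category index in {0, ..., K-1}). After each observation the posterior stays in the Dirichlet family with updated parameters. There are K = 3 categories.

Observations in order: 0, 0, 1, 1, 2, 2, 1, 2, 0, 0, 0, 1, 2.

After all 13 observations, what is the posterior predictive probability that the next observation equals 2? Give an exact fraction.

168/593

obs 1: x=0 → posterior Dirichlet(9/2, 5/3, 8/5)
obs 2: x=0 → posterior Dirichlet(11/2, 5/3, 8/5)
obs 3: x=1 → posterior Dirichlet(11/2, 8/3, 8/5)
obs 4: x=1 → posterior Dirichlet(11/2, 11/3, 8/5)
obs 5: x=2 → posterior Dirichlet(11/2, 11/3, 13/5)
obs 6: x=2 → posterior Dirichlet(11/2, 11/3, 18/5)
obs 7: x=1 → posterior Dirichlet(11/2, 14/3, 18/5)
obs 8: x=2 → posterior Dirichlet(11/2, 14/3, 23/5)
obs 9: x=0 → posterior Dirichlet(13/2, 14/3, 23/5)
obs 10: x=0 → posterior Dirichlet(15/2, 14/3, 23/5)
obs 11: x=0 → posterior Dirichlet(17/2, 14/3, 23/5)
obs 12: x=1 → posterior Dirichlet(17/2, 17/3, 23/5)
obs 13: x=2 → posterior Dirichlet(17/2, 17/3, 28/5)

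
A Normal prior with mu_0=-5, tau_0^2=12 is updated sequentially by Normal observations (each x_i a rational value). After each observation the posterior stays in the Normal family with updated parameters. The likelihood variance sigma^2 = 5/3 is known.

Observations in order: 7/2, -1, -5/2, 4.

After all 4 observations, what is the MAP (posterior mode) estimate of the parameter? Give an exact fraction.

119/149

obs 1: x=7/2 → posterior Normal(101/41, 60/41)
obs 2: x=-1 → posterior Normal(65/77, 60/77)
obs 3: x=-5/2 → posterior Normal(-25/113, 60/113)
obs 4: x=4 → posterior Normal(119/149, 60/149)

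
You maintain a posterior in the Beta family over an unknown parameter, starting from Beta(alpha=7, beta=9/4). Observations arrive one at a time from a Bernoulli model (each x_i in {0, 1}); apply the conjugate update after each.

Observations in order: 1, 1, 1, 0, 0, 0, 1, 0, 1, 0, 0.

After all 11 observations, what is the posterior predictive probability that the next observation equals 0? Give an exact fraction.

11/27

obs 1: x=1 → posterior Beta(8, 9/4)
obs 2: x=1 → posterior Beta(9, 9/4)
obs 3: x=1 → posterior Beta(10, 9/4)
obs 4: x=0 → posterior Beta(10, 13/4)
obs 5: x=0 → posterior Beta(10, 17/4)
obs 6: x=0 → posterior Beta(10, 21/4)
obs 7: x=1 → posterior Beta(11, 21/4)
obs 8: x=0 → posterior Beta(11, 25/4)
obs 9: x=1 → posterior Beta(12, 25/4)
obs 10: x=0 → posterior Beta(12, 29/4)
obs 11: x=0 → posterior Beta(12, 33/4)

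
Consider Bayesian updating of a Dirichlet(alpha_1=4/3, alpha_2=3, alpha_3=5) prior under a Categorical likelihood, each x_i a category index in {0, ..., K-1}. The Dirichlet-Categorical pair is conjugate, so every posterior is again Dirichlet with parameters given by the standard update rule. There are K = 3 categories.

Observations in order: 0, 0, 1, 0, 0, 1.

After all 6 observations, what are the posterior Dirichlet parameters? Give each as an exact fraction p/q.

obs 1: x=0 → posterior Dirichlet(7/3, 3, 5)
obs 2: x=0 → posterior Dirichlet(10/3, 3, 5)
obs 3: x=1 → posterior Dirichlet(10/3, 4, 5)
obs 4: x=0 → posterior Dirichlet(13/3, 4, 5)
obs 5: x=0 → posterior Dirichlet(16/3, 4, 5)
obs 6: x=1 → posterior Dirichlet(16/3, 5, 5)

alpha_1=16/3, alpha_2=5, alpha_3=5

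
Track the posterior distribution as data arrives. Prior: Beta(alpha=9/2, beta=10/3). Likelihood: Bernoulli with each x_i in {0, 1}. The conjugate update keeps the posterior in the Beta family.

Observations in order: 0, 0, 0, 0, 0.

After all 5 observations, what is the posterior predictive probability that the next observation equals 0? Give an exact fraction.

obs 1: x=0 → posterior Beta(9/2, 13/3)
obs 2: x=0 → posterior Beta(9/2, 16/3)
obs 3: x=0 → posterior Beta(9/2, 19/3)
obs 4: x=0 → posterior Beta(9/2, 22/3)
obs 5: x=0 → posterior Beta(9/2, 25/3)

50/77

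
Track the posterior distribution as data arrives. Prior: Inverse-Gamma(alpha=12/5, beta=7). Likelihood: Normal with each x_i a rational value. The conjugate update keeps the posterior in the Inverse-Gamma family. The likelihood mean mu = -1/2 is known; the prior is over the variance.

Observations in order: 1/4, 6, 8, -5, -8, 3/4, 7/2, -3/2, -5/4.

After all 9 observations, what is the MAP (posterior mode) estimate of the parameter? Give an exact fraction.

17975/1264

obs 1: x=1/4 → posterior Inverse-Gamma(29/10, 233/32)
obs 2: x=6 → posterior Inverse-Gamma(17/5, 909/32)
obs 3: x=8 → posterior Inverse-Gamma(39/10, 2065/32)
obs 4: x=-5 → posterior Inverse-Gamma(22/5, 2389/32)
obs 5: x=-8 → posterior Inverse-Gamma(49/10, 3289/32)
obs 6: x=3/4 → posterior Inverse-Gamma(27/5, 1657/16)
obs 7: x=7/2 → posterior Inverse-Gamma(59/10, 1785/16)
obs 8: x=-3/2 → posterior Inverse-Gamma(32/5, 1793/16)
obs 9: x=-5/4 → posterior Inverse-Gamma(69/10, 3595/32)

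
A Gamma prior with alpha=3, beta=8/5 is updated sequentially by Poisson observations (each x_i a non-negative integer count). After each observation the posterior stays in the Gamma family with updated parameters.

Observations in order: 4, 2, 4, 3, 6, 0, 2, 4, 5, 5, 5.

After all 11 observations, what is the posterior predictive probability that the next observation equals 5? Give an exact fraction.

1127980878585608462893567230798217711380028645071985261095033662302675200336573181040625/9129096753198621279736938041522068503689175697753594106649182406166278667447329542373376

obs 1: x=4 → posterior Gamma(7, 13/5)
obs 2: x=2 → posterior Gamma(9, 18/5)
obs 3: x=4 → posterior Gamma(13, 23/5)
obs 4: x=3 → posterior Gamma(16, 28/5)
obs 5: x=6 → posterior Gamma(22, 33/5)
obs 6: x=0 → posterior Gamma(22, 38/5)
obs 7: x=2 → posterior Gamma(24, 43/5)
obs 8: x=4 → posterior Gamma(28, 48/5)
obs 9: x=5 → posterior Gamma(33, 53/5)
obs 10: x=5 → posterior Gamma(38, 58/5)
obs 11: x=5 → posterior Gamma(43, 63/5)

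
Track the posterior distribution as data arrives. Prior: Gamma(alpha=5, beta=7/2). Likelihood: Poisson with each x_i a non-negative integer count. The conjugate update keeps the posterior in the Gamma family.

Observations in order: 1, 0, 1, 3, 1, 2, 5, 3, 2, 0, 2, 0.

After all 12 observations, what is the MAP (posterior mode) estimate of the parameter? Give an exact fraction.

obs 1: x=1 → posterior Gamma(6, 9/2)
obs 2: x=0 → posterior Gamma(6, 11/2)
obs 3: x=1 → posterior Gamma(7, 13/2)
obs 4: x=3 → posterior Gamma(10, 15/2)
obs 5: x=1 → posterior Gamma(11, 17/2)
obs 6: x=2 → posterior Gamma(13, 19/2)
obs 7: x=5 → posterior Gamma(18, 21/2)
obs 8: x=3 → posterior Gamma(21, 23/2)
obs 9: x=2 → posterior Gamma(23, 25/2)
obs 10: x=0 → posterior Gamma(23, 27/2)
obs 11: x=2 → posterior Gamma(25, 29/2)
obs 12: x=0 → posterior Gamma(25, 31/2)

48/31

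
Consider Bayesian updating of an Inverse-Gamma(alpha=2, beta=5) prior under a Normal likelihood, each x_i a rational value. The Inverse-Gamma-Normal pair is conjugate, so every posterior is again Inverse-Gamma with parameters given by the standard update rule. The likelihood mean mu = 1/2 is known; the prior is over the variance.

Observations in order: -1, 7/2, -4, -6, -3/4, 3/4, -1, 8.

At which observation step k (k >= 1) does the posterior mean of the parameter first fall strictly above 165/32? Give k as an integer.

obs 1: x=-1 → posterior Inverse-Gamma(5/2, 49/8)
obs 2: x=7/2 → posterior Inverse-Gamma(3, 85/8)
obs 3: x=-4 → posterior Inverse-Gamma(7/2, 83/4)
obs 4: x=-6 → posterior Inverse-Gamma(4, 335/8)
obs 5: x=-3/4 → posterior Inverse-Gamma(9/2, 1365/32)
obs 6: x=3/4 → posterior Inverse-Gamma(5, 683/16)
obs 7: x=-1 → posterior Inverse-Gamma(11/2, 701/16)
obs 8: x=8 → posterior Inverse-Gamma(6, 1151/16)

k = 2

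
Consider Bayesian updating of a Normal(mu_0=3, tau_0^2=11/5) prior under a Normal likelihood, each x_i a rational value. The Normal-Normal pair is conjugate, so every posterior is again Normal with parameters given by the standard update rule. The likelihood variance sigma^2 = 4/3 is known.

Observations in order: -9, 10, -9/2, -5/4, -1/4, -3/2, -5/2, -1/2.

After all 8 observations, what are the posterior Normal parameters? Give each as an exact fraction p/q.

obs 1: x=-9 → posterior Normal(-237/53, 44/53)
obs 2: x=10 → posterior Normal(93/86, 22/43)
obs 3: x=-9/2 → posterior Normal(-111/238, 44/119)
obs 4: x=-5/4 → posterior Normal(-387/608, 11/38)
obs 5: x=-1/4 → posterior Normal(-21/37, 44/185)
obs 6: x=-3/2 → posterior Normal(-309/436, 22/109)
obs 7: x=-5/2 → posterior Normal(-237/251, 44/251)
obs 8: x=-1/2 → posterior Normal(-507/568, 11/71)

mu_0=-507/568, tau_0^2=11/71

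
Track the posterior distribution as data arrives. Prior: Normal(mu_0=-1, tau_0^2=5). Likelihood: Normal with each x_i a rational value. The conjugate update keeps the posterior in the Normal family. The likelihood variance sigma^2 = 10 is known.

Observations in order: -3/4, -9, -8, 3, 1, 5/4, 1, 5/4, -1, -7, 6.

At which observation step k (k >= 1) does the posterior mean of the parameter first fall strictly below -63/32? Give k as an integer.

k = 2

obs 1: x=-3/4 → posterior Normal(-11/12, 10/3)
obs 2: x=-9 → posterior Normal(-47/16, 5/2)
obs 3: x=-8 → posterior Normal(-79/20, 2)
obs 4: x=3 → posterior Normal(-67/24, 5/3)
obs 5: x=1 → posterior Normal(-9/4, 10/7)
obs 6: x=5/4 → posterior Normal(-29/16, 5/4)
obs 7: x=1 → posterior Normal(-3/2, 10/9)
obs 8: x=5/4 → posterior Normal(-49/40, 1)
obs 9: x=-1 → posterior Normal(-53/44, 10/11)
obs 10: x=-7 → posterior Normal(-27/16, 5/6)
obs 11: x=6 → posterior Normal(-57/52, 10/13)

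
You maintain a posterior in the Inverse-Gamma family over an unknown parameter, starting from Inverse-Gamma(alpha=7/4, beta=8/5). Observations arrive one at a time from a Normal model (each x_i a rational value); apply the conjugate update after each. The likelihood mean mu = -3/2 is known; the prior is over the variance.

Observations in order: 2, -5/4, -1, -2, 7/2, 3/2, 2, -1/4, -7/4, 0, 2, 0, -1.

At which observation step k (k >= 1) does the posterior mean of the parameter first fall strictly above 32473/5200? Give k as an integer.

k = 5

obs 1: x=2 → posterior Inverse-Gamma(9/4, 309/40)
obs 2: x=-5/4 → posterior Inverse-Gamma(11/4, 1241/160)
obs 3: x=-1 → posterior Inverse-Gamma(13/4, 1261/160)
obs 4: x=-2 → posterior Inverse-Gamma(15/4, 1281/160)
obs 5: x=7/2 → posterior Inverse-Gamma(17/4, 3281/160)
obs 6: x=3/2 → posterior Inverse-Gamma(19/4, 4001/160)
obs 7: x=2 → posterior Inverse-Gamma(21/4, 4981/160)
obs 8: x=-1/4 → posterior Inverse-Gamma(23/4, 2553/80)
obs 9: x=-7/4 → posterior Inverse-Gamma(25/4, 5111/160)
obs 10: x=0 → posterior Inverse-Gamma(27/4, 5291/160)
obs 11: x=2 → posterior Inverse-Gamma(29/4, 6271/160)
obs 12: x=0 → posterior Inverse-Gamma(31/4, 6451/160)
obs 13: x=-1 → posterior Inverse-Gamma(33/4, 6471/160)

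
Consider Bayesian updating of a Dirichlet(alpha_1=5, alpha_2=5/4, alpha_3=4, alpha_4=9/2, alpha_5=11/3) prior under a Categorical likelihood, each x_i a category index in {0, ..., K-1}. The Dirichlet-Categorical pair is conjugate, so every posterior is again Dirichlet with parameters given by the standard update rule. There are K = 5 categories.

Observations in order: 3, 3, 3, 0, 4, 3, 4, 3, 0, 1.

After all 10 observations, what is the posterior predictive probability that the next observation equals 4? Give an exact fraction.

68/341

obs 1: x=3 → posterior Dirichlet(5, 5/4, 4, 11/2, 11/3)
obs 2: x=3 → posterior Dirichlet(5, 5/4, 4, 13/2, 11/3)
obs 3: x=3 → posterior Dirichlet(5, 5/4, 4, 15/2, 11/3)
obs 4: x=0 → posterior Dirichlet(6, 5/4, 4, 15/2, 11/3)
obs 5: x=4 → posterior Dirichlet(6, 5/4, 4, 15/2, 14/3)
obs 6: x=3 → posterior Dirichlet(6, 5/4, 4, 17/2, 14/3)
obs 7: x=4 → posterior Dirichlet(6, 5/4, 4, 17/2, 17/3)
obs 8: x=3 → posterior Dirichlet(6, 5/4, 4, 19/2, 17/3)
obs 9: x=0 → posterior Dirichlet(7, 5/4, 4, 19/2, 17/3)
obs 10: x=1 → posterior Dirichlet(7, 9/4, 4, 19/2, 17/3)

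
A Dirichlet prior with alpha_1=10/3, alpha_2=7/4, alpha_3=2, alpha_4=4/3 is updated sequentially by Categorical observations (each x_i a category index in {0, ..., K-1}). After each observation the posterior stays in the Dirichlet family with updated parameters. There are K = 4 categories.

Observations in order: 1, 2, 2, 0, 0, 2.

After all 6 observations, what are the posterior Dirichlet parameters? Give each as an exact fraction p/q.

alpha_1=16/3, alpha_2=11/4, alpha_3=5, alpha_4=4/3

obs 1: x=1 → posterior Dirichlet(10/3, 11/4, 2, 4/3)
obs 2: x=2 → posterior Dirichlet(10/3, 11/4, 3, 4/3)
obs 3: x=2 → posterior Dirichlet(10/3, 11/4, 4, 4/3)
obs 4: x=0 → posterior Dirichlet(13/3, 11/4, 4, 4/3)
obs 5: x=0 → posterior Dirichlet(16/3, 11/4, 4, 4/3)
obs 6: x=2 → posterior Dirichlet(16/3, 11/4, 5, 4/3)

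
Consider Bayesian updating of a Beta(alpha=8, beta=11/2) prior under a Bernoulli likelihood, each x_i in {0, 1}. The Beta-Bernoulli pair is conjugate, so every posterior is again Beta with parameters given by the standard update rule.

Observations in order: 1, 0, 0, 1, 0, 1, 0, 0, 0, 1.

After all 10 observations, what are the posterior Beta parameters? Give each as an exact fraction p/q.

alpha=12, beta=23/2

obs 1: x=1 → posterior Beta(9, 11/2)
obs 2: x=0 → posterior Beta(9, 13/2)
obs 3: x=0 → posterior Beta(9, 15/2)
obs 4: x=1 → posterior Beta(10, 15/2)
obs 5: x=0 → posterior Beta(10, 17/2)
obs 6: x=1 → posterior Beta(11, 17/2)
obs 7: x=0 → posterior Beta(11, 19/2)
obs 8: x=0 → posterior Beta(11, 21/2)
obs 9: x=0 → posterior Beta(11, 23/2)
obs 10: x=1 → posterior Beta(12, 23/2)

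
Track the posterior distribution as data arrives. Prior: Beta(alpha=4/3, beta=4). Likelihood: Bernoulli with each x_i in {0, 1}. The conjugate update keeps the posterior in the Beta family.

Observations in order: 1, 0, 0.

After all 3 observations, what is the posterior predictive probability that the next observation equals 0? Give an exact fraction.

18/25

obs 1: x=1 → posterior Beta(7/3, 4)
obs 2: x=0 → posterior Beta(7/3, 5)
obs 3: x=0 → posterior Beta(7/3, 6)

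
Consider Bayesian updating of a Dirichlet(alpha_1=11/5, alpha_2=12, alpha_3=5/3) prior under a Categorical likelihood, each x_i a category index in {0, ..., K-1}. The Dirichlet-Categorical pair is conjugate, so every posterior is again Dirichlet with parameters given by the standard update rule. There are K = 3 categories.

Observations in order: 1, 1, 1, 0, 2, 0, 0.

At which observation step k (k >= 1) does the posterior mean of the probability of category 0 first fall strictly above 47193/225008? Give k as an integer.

obs 1: x=1 → posterior Dirichlet(11/5, 13, 5/3)
obs 2: x=1 → posterior Dirichlet(11/5, 14, 5/3)
obs 3: x=1 → posterior Dirichlet(11/5, 15, 5/3)
obs 4: x=0 → posterior Dirichlet(16/5, 15, 5/3)
obs 5: x=2 → posterior Dirichlet(16/5, 15, 8/3)
obs 6: x=0 → posterior Dirichlet(21/5, 15, 8/3)
obs 7: x=0 → posterior Dirichlet(26/5, 15, 8/3)

k = 7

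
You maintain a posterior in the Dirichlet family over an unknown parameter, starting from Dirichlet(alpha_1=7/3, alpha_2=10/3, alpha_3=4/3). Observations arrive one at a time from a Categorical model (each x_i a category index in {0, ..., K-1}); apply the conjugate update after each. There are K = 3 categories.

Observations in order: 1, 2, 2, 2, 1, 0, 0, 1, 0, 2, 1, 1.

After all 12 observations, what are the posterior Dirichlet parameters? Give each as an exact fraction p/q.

obs 1: x=1 → posterior Dirichlet(7/3, 13/3, 4/3)
obs 2: x=2 → posterior Dirichlet(7/3, 13/3, 7/3)
obs 3: x=2 → posterior Dirichlet(7/3, 13/3, 10/3)
obs 4: x=2 → posterior Dirichlet(7/3, 13/3, 13/3)
obs 5: x=1 → posterior Dirichlet(7/3, 16/3, 13/3)
obs 6: x=0 → posterior Dirichlet(10/3, 16/3, 13/3)
obs 7: x=0 → posterior Dirichlet(13/3, 16/3, 13/3)
obs 8: x=1 → posterior Dirichlet(13/3, 19/3, 13/3)
obs 9: x=0 → posterior Dirichlet(16/3, 19/3, 13/3)
obs 10: x=2 → posterior Dirichlet(16/3, 19/3, 16/3)
obs 11: x=1 → posterior Dirichlet(16/3, 22/3, 16/3)
obs 12: x=1 → posterior Dirichlet(16/3, 25/3, 16/3)

alpha_1=16/3, alpha_2=25/3, alpha_3=16/3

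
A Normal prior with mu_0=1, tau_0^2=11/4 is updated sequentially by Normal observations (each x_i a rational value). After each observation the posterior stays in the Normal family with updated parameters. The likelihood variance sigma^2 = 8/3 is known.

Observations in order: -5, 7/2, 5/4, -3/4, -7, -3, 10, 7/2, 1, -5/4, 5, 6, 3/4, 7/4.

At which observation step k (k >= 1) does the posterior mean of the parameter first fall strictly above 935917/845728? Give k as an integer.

obs 1: x=-5 → posterior Normal(-133/65, 88/65)
obs 2: x=7/2 → posterior Normal(-5/28, 44/49)
obs 3: x=5/4 → posterior Normal(95/524, 88/131)
obs 4: x=-3/4 → posterior Normal(-1/164, 22/41)
obs 5: x=-7 → posterior Normal(-232/197, 88/197)
obs 6: x=-3 → posterior Normal(-331/230, 44/115)
obs 7: x=10 → posterior Normal(-1/263, 88/263)
obs 8: x=7/2 → posterior Normal(229/592, 11/37)
obs 9: x=1 → posterior Normal(295/658, 88/329)
obs 10: x=-5/4 → posterior Normal(425/1448, 44/181)
obs 11: x=5 → posterior Normal(217/316, 88/395)
obs 12: x=6 → posterior Normal(1877/1712, 22/107)
obs 13: x=3/4 → posterior Normal(494/461, 88/461)
obs 14: x=7/4 → posterior Normal(2207/1976, 44/247)

k = 14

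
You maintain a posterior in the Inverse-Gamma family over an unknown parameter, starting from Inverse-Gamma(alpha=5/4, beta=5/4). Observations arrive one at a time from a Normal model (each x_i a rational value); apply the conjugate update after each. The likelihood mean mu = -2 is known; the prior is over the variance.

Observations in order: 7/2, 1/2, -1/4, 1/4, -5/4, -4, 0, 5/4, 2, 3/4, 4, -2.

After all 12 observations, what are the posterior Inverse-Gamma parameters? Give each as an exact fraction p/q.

alpha=29/4, beta=2013/32

obs 1: x=7/2 → posterior Inverse-Gamma(7/4, 131/8)
obs 2: x=1/2 → posterior Inverse-Gamma(9/4, 39/2)
obs 3: x=-1/4 → posterior Inverse-Gamma(11/4, 673/32)
obs 4: x=1/4 → posterior Inverse-Gamma(13/4, 377/16)
obs 5: x=-5/4 → posterior Inverse-Gamma(15/4, 763/32)
obs 6: x=-4 → posterior Inverse-Gamma(17/4, 827/32)
obs 7: x=0 → posterior Inverse-Gamma(19/4, 891/32)
obs 8: x=5/4 → posterior Inverse-Gamma(21/4, 265/8)
obs 9: x=2 → posterior Inverse-Gamma(23/4, 329/8)
obs 10: x=3/4 → posterior Inverse-Gamma(25/4, 1437/32)
obs 11: x=4 → posterior Inverse-Gamma(27/4, 2013/32)
obs 12: x=-2 → posterior Inverse-Gamma(29/4, 2013/32)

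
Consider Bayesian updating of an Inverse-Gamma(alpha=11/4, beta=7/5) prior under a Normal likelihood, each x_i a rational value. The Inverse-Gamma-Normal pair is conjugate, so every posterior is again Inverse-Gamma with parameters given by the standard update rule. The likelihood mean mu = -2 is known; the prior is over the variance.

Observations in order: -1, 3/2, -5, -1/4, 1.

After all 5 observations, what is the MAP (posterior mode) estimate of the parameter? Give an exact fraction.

2969/1000

obs 1: x=-1 → posterior Inverse-Gamma(13/4, 19/10)
obs 2: x=3/2 → posterior Inverse-Gamma(15/4, 321/40)
obs 3: x=-5 → posterior Inverse-Gamma(17/4, 501/40)
obs 4: x=-1/4 → posterior Inverse-Gamma(19/4, 2249/160)
obs 5: x=1 → posterior Inverse-Gamma(21/4, 2969/160)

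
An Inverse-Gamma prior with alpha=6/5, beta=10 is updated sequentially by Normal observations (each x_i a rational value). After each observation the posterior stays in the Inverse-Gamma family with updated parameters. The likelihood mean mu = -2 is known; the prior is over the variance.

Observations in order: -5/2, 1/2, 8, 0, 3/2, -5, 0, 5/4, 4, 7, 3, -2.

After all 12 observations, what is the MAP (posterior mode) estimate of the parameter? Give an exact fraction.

obs 1: x=-5/2 → posterior Inverse-Gamma(17/10, 81/8)
obs 2: x=1/2 → posterior Inverse-Gamma(11/5, 53/4)
obs 3: x=8 → posterior Inverse-Gamma(27/10, 253/4)
obs 4: x=0 → posterior Inverse-Gamma(16/5, 261/4)
obs 5: x=3/2 → posterior Inverse-Gamma(37/10, 571/8)
obs 6: x=-5 → posterior Inverse-Gamma(21/5, 607/8)
obs 7: x=0 → posterior Inverse-Gamma(47/10, 623/8)
obs 8: x=5/4 → posterior Inverse-Gamma(26/5, 2661/32)
obs 9: x=4 → posterior Inverse-Gamma(57/10, 3237/32)
obs 10: x=7 → posterior Inverse-Gamma(31/5, 4533/32)
obs 11: x=3 → posterior Inverse-Gamma(67/10, 4933/32)
obs 12: x=-2 → posterior Inverse-Gamma(36/5, 4933/32)

24665/1312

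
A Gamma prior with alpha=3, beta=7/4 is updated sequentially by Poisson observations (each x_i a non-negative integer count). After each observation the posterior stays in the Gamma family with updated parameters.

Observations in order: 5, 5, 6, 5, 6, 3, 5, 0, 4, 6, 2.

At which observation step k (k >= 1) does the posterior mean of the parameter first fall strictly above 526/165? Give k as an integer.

k = 2

obs 1: x=5 → posterior Gamma(8, 11/4)
obs 2: x=5 → posterior Gamma(13, 15/4)
obs 3: x=6 → posterior Gamma(19, 19/4)
obs 4: x=5 → posterior Gamma(24, 23/4)
obs 5: x=6 → posterior Gamma(30, 27/4)
obs 6: x=3 → posterior Gamma(33, 31/4)
obs 7: x=5 → posterior Gamma(38, 35/4)
obs 8: x=0 → posterior Gamma(38, 39/4)
obs 9: x=4 → posterior Gamma(42, 43/4)
obs 10: x=6 → posterior Gamma(48, 47/4)
obs 11: x=2 → posterior Gamma(50, 51/4)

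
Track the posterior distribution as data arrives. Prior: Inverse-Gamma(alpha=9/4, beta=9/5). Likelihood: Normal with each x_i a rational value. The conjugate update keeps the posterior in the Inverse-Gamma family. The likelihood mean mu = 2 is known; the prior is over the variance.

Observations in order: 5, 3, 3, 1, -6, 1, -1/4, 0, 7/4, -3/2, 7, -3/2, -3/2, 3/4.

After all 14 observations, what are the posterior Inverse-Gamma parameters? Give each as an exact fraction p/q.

alpha=37/4, beta=12243/160

obs 1: x=5 → posterior Inverse-Gamma(11/4, 63/10)
obs 2: x=3 → posterior Inverse-Gamma(13/4, 34/5)
obs 3: x=3 → posterior Inverse-Gamma(15/4, 73/10)
obs 4: x=1 → posterior Inverse-Gamma(17/4, 39/5)
obs 5: x=-6 → posterior Inverse-Gamma(19/4, 199/5)
obs 6: x=1 → posterior Inverse-Gamma(21/4, 403/10)
obs 7: x=-1/4 → posterior Inverse-Gamma(23/4, 6853/160)
obs 8: x=0 → posterior Inverse-Gamma(25/4, 7173/160)
obs 9: x=7/4 → posterior Inverse-Gamma(27/4, 3589/80)
obs 10: x=-3/2 → posterior Inverse-Gamma(29/4, 4079/80)
obs 11: x=7 → posterior Inverse-Gamma(31/4, 5079/80)
obs 12: x=-3/2 → posterior Inverse-Gamma(33/4, 5569/80)
obs 13: x=-3/2 → posterior Inverse-Gamma(35/4, 6059/80)
obs 14: x=3/4 → posterior Inverse-Gamma(37/4, 12243/160)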